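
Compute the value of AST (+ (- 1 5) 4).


Evaluate inner: (- 1 5) = -4
Evaluate root: (+ -4 4) = 0
Result: 0


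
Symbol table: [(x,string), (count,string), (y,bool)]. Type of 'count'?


Lookup 'count' → type string


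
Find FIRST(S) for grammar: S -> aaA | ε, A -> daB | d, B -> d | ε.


Per alternative of S: FIRST(aaA) = {a}; FIRST(ε) = {ε}
FIRST(S) = {a, ε}


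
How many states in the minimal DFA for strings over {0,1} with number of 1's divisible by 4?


Track (count of 1) mod 4: states 0..3, accept at 0
Minimal DFA: 4 states


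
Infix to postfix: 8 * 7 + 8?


Left to right (same or higher precedence on left)
Postfix: 8 7 * 8 +


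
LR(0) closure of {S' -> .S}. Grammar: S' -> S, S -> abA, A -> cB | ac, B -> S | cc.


Start: S' -> .S
For each item with dot before a nonterminal B, add B -> .γ for every B-production
Closure: [S' -> .S, S -> .abA]


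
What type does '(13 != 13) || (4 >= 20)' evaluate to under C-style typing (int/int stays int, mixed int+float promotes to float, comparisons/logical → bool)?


Operand types: bool || bool
Rule: logical operators take bool operands and yield bool
Result type: bool


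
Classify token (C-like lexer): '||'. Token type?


Pattern: operator symbol
Type: OPERATOR


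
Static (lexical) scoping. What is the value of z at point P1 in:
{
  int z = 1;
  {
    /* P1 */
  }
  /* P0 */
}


P1's block does not declare z; resolves to the enclosing declaration at depth 0
z = 1


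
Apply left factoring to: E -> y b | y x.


Common prefix: 'y'
Factored: E -> y E', E' -> b | x


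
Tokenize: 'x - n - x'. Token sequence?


Scan left to right, longest-match per lexeme
Tokens: ID(x), OP(-), ID(n), OP(-), ID(x)


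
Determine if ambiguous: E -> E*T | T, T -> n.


precedence layered via separate nonterminal T: deterministic
Unambiguous


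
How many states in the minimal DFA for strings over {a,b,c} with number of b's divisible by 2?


Track (count of b) mod 2: states 0..1, accept at 0
Minimal DFA: 2 states


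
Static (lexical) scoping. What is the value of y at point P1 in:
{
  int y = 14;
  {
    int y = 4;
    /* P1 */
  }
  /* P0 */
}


y declared in the same block as P1
y = 4


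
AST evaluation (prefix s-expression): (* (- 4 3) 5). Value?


Evaluate inner: (- 4 3) = 1
Evaluate root: (* 1 5) = 5
Result: 5


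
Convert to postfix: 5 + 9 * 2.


* has higher precedence, evaluate 9*2 first
Postfix: 5 9 2 * +


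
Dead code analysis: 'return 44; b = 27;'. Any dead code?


statement follows a return and is unreachable
Dead: 'b = 27'


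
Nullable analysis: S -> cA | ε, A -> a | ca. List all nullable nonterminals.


A nonterminal is nullable iff some alternative derives ε (directly, or every symbol in it is nullable)
Nullable: {S}


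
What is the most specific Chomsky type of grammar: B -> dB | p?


Right-linear: every RHS is a terminal or a terminal followed by one nonterminal
Classification: Type 3 (Regular)


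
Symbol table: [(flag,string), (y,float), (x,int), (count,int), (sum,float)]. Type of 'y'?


Lookup 'y' → type float


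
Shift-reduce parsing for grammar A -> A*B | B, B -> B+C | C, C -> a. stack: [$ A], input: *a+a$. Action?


shift '*' to continue A -> A*B
Action: shift


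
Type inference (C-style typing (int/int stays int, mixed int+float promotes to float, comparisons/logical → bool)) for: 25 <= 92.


Operand types: int <= int
Rule: comparison yields bool
Result type: bool


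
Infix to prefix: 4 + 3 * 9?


'*' binds tighter: tree is (+ 4 (* 3 9))
Prefix: + 4 * 3 9


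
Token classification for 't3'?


Pattern: letter/underscore followed by alphanumerics, not a keyword
Type: IDENTIFIER


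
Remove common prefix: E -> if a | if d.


Common prefix: 'if'
Factored: E -> if E', E' -> a | d


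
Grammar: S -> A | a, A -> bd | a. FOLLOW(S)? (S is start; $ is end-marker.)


$ ∈ FOLLOW(S). For each A -> αBβ: add FIRST(β)\{ε} to FOLLOW(B); if β nullable, add FOLLOW(A).
FOLLOW(S) = {$}


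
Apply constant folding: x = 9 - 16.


9 - 16 = -7 at compile time
Optimized: x = -7


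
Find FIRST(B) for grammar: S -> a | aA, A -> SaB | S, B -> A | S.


Per alternative of B: FIRST(A) = {a}; FIRST(S) = {a}
FIRST(B) = {a}


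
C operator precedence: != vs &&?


'!=' is equality (level 6); '&&' is logical AND (level 2)
Higher level binds tighter
'!=' has higher precedence than '&&'


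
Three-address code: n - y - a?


Break into single-operator statements:
t1 = n - y
t2 = t1 - a


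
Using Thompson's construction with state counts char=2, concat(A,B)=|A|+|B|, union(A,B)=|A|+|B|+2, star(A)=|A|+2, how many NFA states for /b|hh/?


Syntax tree has 3 char leaf(s), 1 union(s), 0 star(s)
chars contribute 3×2 = 6; each union adds +2; each star adds +2
Total: 6 + 2 + 0 = 8 states


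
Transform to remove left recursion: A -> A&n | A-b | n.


Left-recursive alternatives: A&n, A-b; non-recursive: n
Introduce A': A -> nA', A' -> &nA' | -bA' | ε


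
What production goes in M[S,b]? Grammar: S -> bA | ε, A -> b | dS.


For [S, b]: 'b' ∈ FIRST(bA)
Entry: S -> bA


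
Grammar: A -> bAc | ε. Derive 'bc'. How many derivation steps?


Derivation: A => bAc => bc
Steps: 2


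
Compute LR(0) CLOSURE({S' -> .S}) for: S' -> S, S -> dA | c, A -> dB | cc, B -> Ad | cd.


Start: S' -> .S
For each item with dot before a nonterminal B, add B -> .γ for every B-production
Closure: [S' -> .S, S -> .dA, S -> .c]


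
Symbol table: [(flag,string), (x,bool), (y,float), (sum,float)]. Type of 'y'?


Lookup 'y' → type float


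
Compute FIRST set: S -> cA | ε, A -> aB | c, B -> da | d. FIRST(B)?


Per alternative of B: FIRST(da) = {d}; FIRST(d) = {d}
FIRST(B) = {d}


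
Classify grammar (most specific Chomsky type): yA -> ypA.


LHS has context (more than one symbol) and |LHS| ≤ |RHS|
Classification: Type 1 (Context-Sensitive)


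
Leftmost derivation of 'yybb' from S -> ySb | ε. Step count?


Derivation: S => ySb => yySbb => yybb
Steps: 3


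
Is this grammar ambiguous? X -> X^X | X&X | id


'id^id&id' has two parse trees (no precedence encoded between ^ and &)
Ambiguous


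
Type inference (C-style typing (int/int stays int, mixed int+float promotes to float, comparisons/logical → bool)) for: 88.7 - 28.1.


Operand types: float - float
Rule: mixed int/float promotes to float; int/int stays int
Result type: float


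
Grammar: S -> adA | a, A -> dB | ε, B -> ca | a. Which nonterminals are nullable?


A nonterminal is nullable iff some alternative derives ε (directly, or every symbol in it is nullable)
Nullable: {A}


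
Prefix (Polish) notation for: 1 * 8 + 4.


left-to-right (same/higher precedence on left): tree is (+ (* 1 8) 4)
Prefix: + * 1 8 4


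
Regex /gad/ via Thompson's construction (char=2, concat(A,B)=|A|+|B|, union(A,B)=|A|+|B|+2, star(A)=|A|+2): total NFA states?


Syntax tree has 3 char leaf(s), 0 union(s), 0 star(s)
chars contribute 3×2 = 6; each union adds +2; each star adds +2
Total: 6 + 0 + 0 = 6 states


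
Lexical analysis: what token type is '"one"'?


Pattern: double-quoted sequence
Type: STRING_LITERAL


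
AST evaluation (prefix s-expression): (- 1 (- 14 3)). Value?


Evaluate inner: (- 14 3) = 11
Evaluate root: (- 1 11) = -10
Result: -10


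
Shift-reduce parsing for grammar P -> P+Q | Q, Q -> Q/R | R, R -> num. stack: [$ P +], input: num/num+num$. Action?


no handle ('P+' is not any RHS); shift 'num'
Action: shift


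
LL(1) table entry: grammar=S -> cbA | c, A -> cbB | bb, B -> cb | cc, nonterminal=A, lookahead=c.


For [A, c]: 'c' ∈ FIRST(cbB)
Entry: A -> cbB


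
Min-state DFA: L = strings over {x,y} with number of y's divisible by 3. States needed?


Track (count of y) mod 3: states 0..2, accept at 0
Minimal DFA: 3 states


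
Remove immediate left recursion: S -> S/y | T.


Left-recursive alternatives: S/y; non-recursive: T
Introduce S': S -> TS', S' -> /yS' | ε


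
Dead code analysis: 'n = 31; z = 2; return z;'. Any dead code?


n is assigned but never read
Dead: 'n = 31'


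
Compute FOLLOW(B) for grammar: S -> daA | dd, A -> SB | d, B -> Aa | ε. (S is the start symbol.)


$ ∈ FOLLOW(S). For each A -> αBβ: add FIRST(β)\{ε} to FOLLOW(B); if β nullable, add FOLLOW(A).
FOLLOW(B) = {$, a, d}


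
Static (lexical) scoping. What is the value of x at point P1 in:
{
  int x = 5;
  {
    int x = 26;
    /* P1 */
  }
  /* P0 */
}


x declared in the same block as P1
x = 26


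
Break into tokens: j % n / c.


Scan left to right, longest-match per lexeme
Tokens: ID(j), OP(%), ID(n), OP(/), ID(c)


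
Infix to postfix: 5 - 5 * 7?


* has higher precedence, evaluate 5*7 first
Postfix: 5 5 7 * -


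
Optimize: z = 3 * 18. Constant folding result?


3 * 18 = 54 at compile time
Optimized: z = 54


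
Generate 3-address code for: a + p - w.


Break into single-operator statements:
t1 = a + p
t2 = t1 - w


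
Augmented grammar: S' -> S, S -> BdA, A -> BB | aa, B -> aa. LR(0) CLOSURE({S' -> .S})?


Start: S' -> .S
For each item with dot before a nonterminal B, add B -> .γ for every B-production
Closure: [S' -> .S, S -> .BdA, B -> .aa]


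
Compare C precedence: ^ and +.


'+' is additive (level 9); '^' is bitwise XOR (level 4)
Higher level binds tighter
'+' has higher precedence than '^'


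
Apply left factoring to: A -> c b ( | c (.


Common prefix: 'c'
Factored: A -> c A', A' -> b ( | (


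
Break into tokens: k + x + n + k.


Scan left to right, longest-match per lexeme
Tokens: ID(k), OP(+), ID(x), OP(+), ID(n), OP(+), ID(k)


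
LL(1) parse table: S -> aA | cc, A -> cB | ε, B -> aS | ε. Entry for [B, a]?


For [B, a]: 'a' ∈ FIRST(aS)
Entry: B -> aS


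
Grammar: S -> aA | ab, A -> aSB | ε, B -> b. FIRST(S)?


Per alternative of S: FIRST(aA) = {a}; FIRST(ab) = {a}
FIRST(S) = {a}


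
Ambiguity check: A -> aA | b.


right-linear, alternatives start with distinct terminals 'a' vs 'b': unique leftmost derivation
Unambiguous


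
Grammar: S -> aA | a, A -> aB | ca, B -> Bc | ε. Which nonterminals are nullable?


A nonterminal is nullable iff some alternative derives ε (directly, or every symbol in it is nullable)
Nullable: {B}


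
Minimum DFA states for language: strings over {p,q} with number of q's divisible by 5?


Track (count of q) mod 5: states 0..4, accept at 0
Minimal DFA: 5 states


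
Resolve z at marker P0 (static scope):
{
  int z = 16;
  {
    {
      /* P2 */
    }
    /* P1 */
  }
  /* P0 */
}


z declared in the same block as P0
z = 16


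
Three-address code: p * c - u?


Break into single-operator statements:
t1 = p * c
t2 = t1 - u


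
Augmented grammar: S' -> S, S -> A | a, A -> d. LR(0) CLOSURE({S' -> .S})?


Start: S' -> .S
For each item with dot before a nonterminal B, add B -> .γ for every B-production
Closure: [S' -> .S, S -> .A, S -> .a, A -> .d]


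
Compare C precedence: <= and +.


'+' is additive (level 9); '<=' is relational (level 7)
Higher level binds tighter
'+' has higher precedence than '<='


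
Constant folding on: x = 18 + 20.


18 + 20 = 38 at compile time
Optimized: x = 38


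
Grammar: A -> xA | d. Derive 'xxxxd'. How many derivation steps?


Derivation: A => xA => xxA => xxxA => xxxxA => xxxxd
Steps: 5


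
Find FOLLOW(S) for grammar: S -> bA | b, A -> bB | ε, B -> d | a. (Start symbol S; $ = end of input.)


$ ∈ FOLLOW(S). For each A -> αBβ: add FIRST(β)\{ε} to FOLLOW(B); if β nullable, add FOLLOW(A).
FOLLOW(S) = {$}


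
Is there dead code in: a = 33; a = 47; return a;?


first assignment to a is overwritten before any read
Dead: 'a = 33'


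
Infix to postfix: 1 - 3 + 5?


Left to right (same or higher precedence on left)
Postfix: 1 3 - 5 +


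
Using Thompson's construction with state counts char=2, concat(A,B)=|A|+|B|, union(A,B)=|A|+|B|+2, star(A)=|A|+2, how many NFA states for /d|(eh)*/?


Syntax tree has 3 char leaf(s), 1 union(s), 1 star(s)
chars contribute 3×2 = 6; each union adds +2; each star adds +2
Total: 6 + 2 + 2 = 10 states


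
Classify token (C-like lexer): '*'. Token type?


Pattern: operator symbol
Type: OPERATOR


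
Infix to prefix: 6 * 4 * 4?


left-to-right (same/higher precedence on left): tree is (* (* 6 4) 4)
Prefix: * * 6 4 4


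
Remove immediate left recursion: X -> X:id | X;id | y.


Left-recursive alternatives: X:id, X;id; non-recursive: y
Introduce X': X -> yX', X' -> :idX' | ;idX' | ε


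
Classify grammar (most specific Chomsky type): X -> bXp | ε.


Single nonterminal LHS, but b^n p^n is not regular
Classification: Type 2 (Context-Free)


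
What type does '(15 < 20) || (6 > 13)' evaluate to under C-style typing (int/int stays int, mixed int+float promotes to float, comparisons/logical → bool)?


Operand types: bool || bool
Rule: logical operators take bool operands and yield bool
Result type: bool


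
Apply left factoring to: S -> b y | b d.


Common prefix: 'b'
Factored: S -> b S', S' -> y | d


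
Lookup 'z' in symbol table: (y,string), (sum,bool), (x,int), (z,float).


Lookup 'z' → type float


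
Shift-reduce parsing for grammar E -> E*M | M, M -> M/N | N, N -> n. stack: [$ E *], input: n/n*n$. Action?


no handle ('E*' is not any RHS); shift 'n'
Action: shift


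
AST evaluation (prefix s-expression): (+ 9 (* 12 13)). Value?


Evaluate inner: (* 12 13) = 156
Evaluate root: (+ 9 156) = 165
Result: 165


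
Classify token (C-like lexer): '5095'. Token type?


Pattern: digits only
Type: INTEGER_LITERAL


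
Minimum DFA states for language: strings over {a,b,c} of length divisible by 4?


Track length mod 4: states 0..3, accept at 0
Minimal DFA: 4 states


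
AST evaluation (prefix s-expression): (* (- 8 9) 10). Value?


Evaluate inner: (- 8 9) = -1
Evaluate root: (* -1 10) = -10
Result: -10


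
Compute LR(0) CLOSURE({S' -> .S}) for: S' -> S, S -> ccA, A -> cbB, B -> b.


Start: S' -> .S
For each item with dot before a nonterminal B, add B -> .γ for every B-production
Closure: [S' -> .S, S -> .ccA]


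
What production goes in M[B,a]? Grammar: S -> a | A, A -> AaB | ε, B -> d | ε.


For [B, a]: ε is nullable and 'a' ∈ FOLLOW(B)
Entry: B -> ε


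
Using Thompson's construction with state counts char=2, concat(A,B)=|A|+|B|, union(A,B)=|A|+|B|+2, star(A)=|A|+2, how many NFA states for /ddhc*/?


Syntax tree has 4 char leaf(s), 0 union(s), 1 star(s)
chars contribute 4×2 = 8; each union adds +2; each star adds +2
Total: 8 + 0 + 2 = 10 states


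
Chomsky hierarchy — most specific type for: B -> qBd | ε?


Single nonterminal LHS, but q^n d^n is not regular
Classification: Type 2 (Context-Free)


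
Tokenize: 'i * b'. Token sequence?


Scan left to right, longest-match per lexeme
Tokens: ID(i), OP(*), ID(b)


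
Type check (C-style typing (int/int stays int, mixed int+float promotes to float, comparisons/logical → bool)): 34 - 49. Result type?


Operand types: int - int
Rule: mixed int/float promotes to float; int/int stays int
Result type: int


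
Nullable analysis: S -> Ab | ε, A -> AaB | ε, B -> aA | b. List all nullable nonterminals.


A nonterminal is nullable iff some alternative derives ε (directly, or every symbol in it is nullable)
Nullable: {A, S}


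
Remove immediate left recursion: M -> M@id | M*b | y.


Left-recursive alternatives: M@id, M*b; non-recursive: y
Introduce M': M -> yM', M' -> @idM' | *bM' | ε


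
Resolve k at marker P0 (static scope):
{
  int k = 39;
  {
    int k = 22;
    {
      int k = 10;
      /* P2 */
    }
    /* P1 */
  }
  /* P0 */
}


k declared in the same block as P0
k = 39


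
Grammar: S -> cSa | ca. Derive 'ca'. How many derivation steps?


Derivation: S => ca
Steps: 1


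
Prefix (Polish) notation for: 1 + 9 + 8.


left-to-right (same/higher precedence on left): tree is (+ (+ 1 9) 8)
Prefix: + + 1 9 8


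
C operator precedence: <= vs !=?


'<=' is relational (level 7); '!=' is equality (level 6)
Higher level binds tighter
'<=' has higher precedence than '!='


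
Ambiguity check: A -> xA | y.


right-linear, alternatives start with distinct terminals 'x' vs 'y': unique leftmost derivation
Unambiguous


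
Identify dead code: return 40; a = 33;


statement follows a return and is unreachable
Dead: 'a = 33'


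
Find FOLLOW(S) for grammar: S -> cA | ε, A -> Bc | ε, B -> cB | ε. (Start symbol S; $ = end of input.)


$ ∈ FOLLOW(S). For each A -> αBβ: add FIRST(β)\{ε} to FOLLOW(B); if β nullable, add FOLLOW(A).
FOLLOW(S) = {$}


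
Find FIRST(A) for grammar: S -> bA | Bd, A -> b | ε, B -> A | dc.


Per alternative of A: FIRST(b) = {b}; FIRST(ε) = {ε}
FIRST(A) = {b, ε}


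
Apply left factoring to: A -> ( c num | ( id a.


Common prefix: '('
Factored: A -> ( A', A' -> c num | id a


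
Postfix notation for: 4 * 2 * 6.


Left to right (same or higher precedence on left)
Postfix: 4 2 * 6 *


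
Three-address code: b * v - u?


Break into single-operator statements:
t1 = b * v
t2 = t1 - u


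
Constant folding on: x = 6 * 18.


6 * 18 = 108 at compile time
Optimized: x = 108


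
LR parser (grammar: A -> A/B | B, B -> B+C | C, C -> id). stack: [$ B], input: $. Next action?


lookahead ∉ {+} so B won't extend; reduce A -> B
Action: reduce (A -> B)


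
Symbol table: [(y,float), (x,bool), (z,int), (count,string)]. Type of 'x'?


Lookup 'x' → type bool


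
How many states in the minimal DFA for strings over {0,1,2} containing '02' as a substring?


KMP-style automaton: 2 progress states + 1 absorbing accept = 3
Minimal DFA: 3 states


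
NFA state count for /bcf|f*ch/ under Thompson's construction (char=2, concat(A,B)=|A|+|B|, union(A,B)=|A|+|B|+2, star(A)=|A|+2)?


Syntax tree has 6 char leaf(s), 1 union(s), 1 star(s)
chars contribute 6×2 = 12; each union adds +2; each star adds +2
Total: 12 + 2 + 2 = 16 states


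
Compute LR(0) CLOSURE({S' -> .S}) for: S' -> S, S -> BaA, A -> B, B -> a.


Start: S' -> .S
For each item with dot before a nonterminal B, add B -> .γ for every B-production
Closure: [S' -> .S, S -> .BaA, B -> .a]


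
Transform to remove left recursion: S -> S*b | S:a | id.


Left-recursive alternatives: S*b, S:a; non-recursive: id
Introduce S': S -> idS', S' -> *bS' | :aS' | ε


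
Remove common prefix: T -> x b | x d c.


Common prefix: 'x'
Factored: T -> x T', T' -> b | d c


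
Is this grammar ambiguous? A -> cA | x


right-linear, alternatives start with distinct terminals 'c' vs 'x': unique leftmost derivation
Unambiguous


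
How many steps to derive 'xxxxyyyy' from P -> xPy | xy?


Derivation: P => xPy => xxPyy => xxxPyyy => xxxxyyyy
Steps: 4


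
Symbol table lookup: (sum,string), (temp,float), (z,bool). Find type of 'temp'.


Lookup 'temp' → type float


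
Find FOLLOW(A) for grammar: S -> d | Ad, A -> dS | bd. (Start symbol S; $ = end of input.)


$ ∈ FOLLOW(S). For each A -> αBβ: add FIRST(β)\{ε} to FOLLOW(B); if β nullable, add FOLLOW(A).
FOLLOW(A) = {d}


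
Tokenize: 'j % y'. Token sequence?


Scan left to right, longest-match per lexeme
Tokens: ID(j), OP(%), ID(y)


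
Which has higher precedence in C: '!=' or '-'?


'-' is additive (level 9); '!=' is equality (level 6)
Higher level binds tighter
'-' has higher precedence than '!='


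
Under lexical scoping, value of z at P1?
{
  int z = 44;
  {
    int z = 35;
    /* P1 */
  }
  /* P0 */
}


z declared in the same block as P1
z = 35


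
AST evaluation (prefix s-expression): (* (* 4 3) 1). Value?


Evaluate inner: (* 4 3) = 12
Evaluate root: (* 12 1) = 12
Result: 12


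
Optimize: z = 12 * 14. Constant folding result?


12 * 14 = 168 at compile time
Optimized: z = 168


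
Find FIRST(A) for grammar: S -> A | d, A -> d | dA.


Per alternative of A: FIRST(d) = {d}; FIRST(dA) = {d}
FIRST(A) = {d}


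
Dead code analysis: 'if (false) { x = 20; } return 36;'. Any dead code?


condition is constant false, so the whole block is unreachable
Dead: 'if (false) { x = 20; }'


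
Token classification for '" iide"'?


Pattern: double-quoted sequence
Type: STRING_LITERAL


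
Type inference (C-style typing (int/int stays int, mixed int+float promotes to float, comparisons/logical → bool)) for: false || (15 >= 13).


Operand types: bool || bool
Rule: logical operators take bool operands and yield bool
Result type: bool


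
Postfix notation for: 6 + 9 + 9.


Left to right (same or higher precedence on left)
Postfix: 6 9 + 9 +


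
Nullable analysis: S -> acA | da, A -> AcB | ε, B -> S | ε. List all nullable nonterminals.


A nonterminal is nullable iff some alternative derives ε (directly, or every symbol in it is nullable)
Nullable: {A, B}


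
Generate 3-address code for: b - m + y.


Break into single-operator statements:
t1 = b - m
t2 = t1 + y


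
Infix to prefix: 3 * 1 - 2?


left-to-right (same/higher precedence on left): tree is (- (* 3 1) 2)
Prefix: - * 3 1 2


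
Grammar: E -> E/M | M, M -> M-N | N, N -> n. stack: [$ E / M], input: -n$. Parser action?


'-' can extend M; shift to build M -> M-N
Action: shift


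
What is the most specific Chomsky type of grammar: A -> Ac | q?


Left-linear: every RHS is a terminal or one nonterminal followed by a terminal
Classification: Type 3 (Regular)


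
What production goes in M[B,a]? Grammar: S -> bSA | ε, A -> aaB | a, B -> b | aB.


For [B, a]: 'a' ∈ FIRST(aB)
Entry: B -> aB


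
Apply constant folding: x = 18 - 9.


18 - 9 = 9 at compile time
Optimized: x = 9


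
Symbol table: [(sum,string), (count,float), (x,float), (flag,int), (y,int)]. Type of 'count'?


Lookup 'count' → type float


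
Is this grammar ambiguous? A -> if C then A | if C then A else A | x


dangling else: 'if C then if C then x else x' parses two ways
Ambiguous


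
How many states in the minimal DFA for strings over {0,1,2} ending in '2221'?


Track the longest suffix of input matching a prefix of '2221': 5 classes (prefixes of length 0..4)
Minimal DFA: 5 states


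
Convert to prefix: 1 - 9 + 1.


left-to-right (same/higher precedence on left): tree is (+ (- 1 9) 1)
Prefix: + - 1 9 1


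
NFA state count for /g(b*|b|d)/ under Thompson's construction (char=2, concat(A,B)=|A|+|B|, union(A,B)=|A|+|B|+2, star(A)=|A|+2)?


Syntax tree has 4 char leaf(s), 2 union(s), 1 star(s)
chars contribute 4×2 = 8; each union adds +2; each star adds +2
Total: 8 + 4 + 2 = 14 states


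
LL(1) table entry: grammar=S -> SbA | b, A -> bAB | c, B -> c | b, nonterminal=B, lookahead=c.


For [B, c]: 'c' ∈ FIRST(c)
Entry: B -> c


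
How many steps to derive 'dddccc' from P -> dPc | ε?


Derivation: P => dPc => ddPcc => dddPccc => dddccc
Steps: 4


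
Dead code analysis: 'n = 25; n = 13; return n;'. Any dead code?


first assignment to n is overwritten before any read
Dead: 'n = 25'


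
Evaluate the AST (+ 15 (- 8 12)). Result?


Evaluate inner: (- 8 12) = -4
Evaluate root: (+ 15 -4) = 11
Result: 11


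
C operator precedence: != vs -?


'-' is additive (level 9); '!=' is equality (level 6)
Higher level binds tighter
'-' has higher precedence than '!='


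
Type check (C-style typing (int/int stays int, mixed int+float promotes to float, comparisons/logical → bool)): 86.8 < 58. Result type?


Operand types: float < int
Rule: comparison yields bool
Result type: bool


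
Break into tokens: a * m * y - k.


Scan left to right, longest-match per lexeme
Tokens: ID(a), OP(*), ID(m), OP(*), ID(y), OP(-), ID(k)


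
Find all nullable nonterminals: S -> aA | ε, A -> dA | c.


A nonterminal is nullable iff some alternative derives ε (directly, or every symbol in it is nullable)
Nullable: {S}


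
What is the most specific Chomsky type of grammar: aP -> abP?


LHS has context (more than one symbol) and |LHS| ≤ |RHS|
Classification: Type 1 (Context-Sensitive)


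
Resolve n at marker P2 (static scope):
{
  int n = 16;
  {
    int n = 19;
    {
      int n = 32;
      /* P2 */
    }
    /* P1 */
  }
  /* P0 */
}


n declared in the same block as P2
n = 32


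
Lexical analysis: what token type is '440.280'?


Pattern: digits with a decimal point
Type: FLOAT_LITERAL


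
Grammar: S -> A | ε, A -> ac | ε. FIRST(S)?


Per alternative of S: FIRST(A) = {a, ε}; FIRST(ε) = {ε}
FIRST(S) = {a, ε}


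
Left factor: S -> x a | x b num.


Common prefix: 'x'
Factored: S -> x S', S' -> a | b num


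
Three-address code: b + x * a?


Break into single-operator statements:
t1 = x * a
t2 = b + t1


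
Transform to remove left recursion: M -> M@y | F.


Left-recursive alternatives: M@y; non-recursive: F
Introduce M': M -> FM', M' -> @yM' | ε


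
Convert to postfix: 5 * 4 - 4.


Left to right (same or higher precedence on left)
Postfix: 5 4 * 4 -


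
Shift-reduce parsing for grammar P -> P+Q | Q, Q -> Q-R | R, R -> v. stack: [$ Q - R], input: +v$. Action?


handle 'Q-R' on top
Action: reduce (Q -> Q-R)


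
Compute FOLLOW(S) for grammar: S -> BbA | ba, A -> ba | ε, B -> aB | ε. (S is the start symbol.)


$ ∈ FOLLOW(S). For each A -> αBβ: add FIRST(β)\{ε} to FOLLOW(B); if β nullable, add FOLLOW(A).
FOLLOW(S) = {$}


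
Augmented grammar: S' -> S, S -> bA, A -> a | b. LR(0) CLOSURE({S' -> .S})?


Start: S' -> .S
For each item with dot before a nonterminal B, add B -> .γ for every B-production
Closure: [S' -> .S, S -> .bA]


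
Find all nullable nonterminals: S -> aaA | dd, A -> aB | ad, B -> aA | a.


A nonterminal is nullable iff some alternative derives ε (directly, or every symbol in it is nullable)
Nullable: {}


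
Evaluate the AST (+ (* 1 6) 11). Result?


Evaluate inner: (* 1 6) = 6
Evaluate root: (+ 6 11) = 17
Result: 17


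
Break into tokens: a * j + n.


Scan left to right, longest-match per lexeme
Tokens: ID(a), OP(*), ID(j), OP(+), ID(n)


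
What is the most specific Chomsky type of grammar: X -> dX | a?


Right-linear: every RHS is a terminal or a terminal followed by one nonterminal
Classification: Type 3 (Regular)


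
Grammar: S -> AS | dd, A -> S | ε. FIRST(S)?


Per alternative of S: FIRST(AS) = {d}; FIRST(dd) = {d}
FIRST(S) = {d}


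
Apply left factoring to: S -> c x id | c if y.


Common prefix: 'c'
Factored: S -> c S', S' -> x id | if y


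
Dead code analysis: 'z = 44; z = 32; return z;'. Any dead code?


first assignment to z is overwritten before any read
Dead: 'z = 44'


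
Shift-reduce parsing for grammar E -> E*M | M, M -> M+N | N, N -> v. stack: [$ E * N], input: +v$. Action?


'N' (not preceded by M+) is the handle for M -> N
Action: reduce (M -> N)


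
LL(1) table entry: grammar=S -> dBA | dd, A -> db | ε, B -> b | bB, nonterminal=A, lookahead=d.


For [A, d]: 'd' ∈ FIRST(db)
Entry: A -> db


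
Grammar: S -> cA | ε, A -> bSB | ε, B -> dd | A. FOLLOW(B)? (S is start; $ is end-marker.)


$ ∈ FOLLOW(S). For each A -> αBβ: add FIRST(β)\{ε} to FOLLOW(B); if β nullable, add FOLLOW(A).
FOLLOW(B) = {$, b, d}


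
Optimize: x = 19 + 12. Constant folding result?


19 + 12 = 31 at compile time
Optimized: x = 31


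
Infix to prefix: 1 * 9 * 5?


left-to-right (same/higher precedence on left): tree is (* (* 1 9) 5)
Prefix: * * 1 9 5


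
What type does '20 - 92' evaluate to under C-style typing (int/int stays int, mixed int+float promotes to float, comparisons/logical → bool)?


Operand types: int - int
Rule: mixed int/float promotes to float; int/int stays int
Result type: int


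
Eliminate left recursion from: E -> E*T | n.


Left-recursive alternatives: E*T; non-recursive: n
Introduce E': E -> nE', E' -> *TE' | ε


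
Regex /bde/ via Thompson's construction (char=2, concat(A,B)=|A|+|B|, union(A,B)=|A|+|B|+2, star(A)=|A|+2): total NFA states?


Syntax tree has 3 char leaf(s), 0 union(s), 0 star(s)
chars contribute 3×2 = 6; each union adds +2; each star adds +2
Total: 6 + 0 + 0 = 6 states


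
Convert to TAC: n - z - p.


Break into single-operator statements:
t1 = n - z
t2 = t1 - p


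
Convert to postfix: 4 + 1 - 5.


Left to right (same or higher precedence on left)
Postfix: 4 1 + 5 -


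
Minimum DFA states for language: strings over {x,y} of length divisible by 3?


Track length mod 3: states 0..2, accept at 0
Minimal DFA: 3 states


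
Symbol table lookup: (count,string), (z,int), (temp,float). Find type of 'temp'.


Lookup 'temp' → type float


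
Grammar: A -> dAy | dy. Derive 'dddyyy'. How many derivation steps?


Derivation: A => dAy => ddAyy => dddyyy
Steps: 3


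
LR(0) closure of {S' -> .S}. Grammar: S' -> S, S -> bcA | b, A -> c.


Start: S' -> .S
For each item with dot before a nonterminal B, add B -> .γ for every B-production
Closure: [S' -> .S, S -> .bcA, S -> .b]


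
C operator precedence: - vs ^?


'-' is additive (level 9); '^' is bitwise XOR (level 4)
Higher level binds tighter
'-' has higher precedence than '^'


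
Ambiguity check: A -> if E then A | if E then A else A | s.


dangling else: 'if E then if E then s else s' parses two ways
Ambiguous


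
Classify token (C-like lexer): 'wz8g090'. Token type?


Pattern: letter/underscore followed by alphanumerics, not a keyword
Type: IDENTIFIER


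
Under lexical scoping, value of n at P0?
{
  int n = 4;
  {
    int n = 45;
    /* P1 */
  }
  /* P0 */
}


n declared in the same block as P0
n = 4


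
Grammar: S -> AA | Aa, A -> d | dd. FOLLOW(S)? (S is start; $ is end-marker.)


$ ∈ FOLLOW(S). For each A -> αBβ: add FIRST(β)\{ε} to FOLLOW(B); if β nullable, add FOLLOW(A).
FOLLOW(S) = {$}


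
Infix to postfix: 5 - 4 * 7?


* has higher precedence, evaluate 4*7 first
Postfix: 5 4 7 * -


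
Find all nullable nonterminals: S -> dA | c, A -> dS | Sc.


A nonterminal is nullable iff some alternative derives ε (directly, or every symbol in it is nullable)
Nullable: {}


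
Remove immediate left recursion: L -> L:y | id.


Left-recursive alternatives: L:y; non-recursive: id
Introduce L': L -> idL', L' -> :yL' | ε


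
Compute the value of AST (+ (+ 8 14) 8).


Evaluate inner: (+ 8 14) = 22
Evaluate root: (+ 22 8) = 30
Result: 30


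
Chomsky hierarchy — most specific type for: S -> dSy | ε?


Single nonterminal LHS, but d^n y^n is not regular
Classification: Type 2 (Context-Free)


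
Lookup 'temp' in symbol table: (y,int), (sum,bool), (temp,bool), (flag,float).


Lookup 'temp' → type bool


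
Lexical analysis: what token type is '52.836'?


Pattern: digits with a decimal point
Type: FLOAT_LITERAL


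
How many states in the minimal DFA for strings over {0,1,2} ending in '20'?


Track the longest suffix of input matching a prefix of '20': 3 classes (prefixes of length 0..2)
Minimal DFA: 3 states


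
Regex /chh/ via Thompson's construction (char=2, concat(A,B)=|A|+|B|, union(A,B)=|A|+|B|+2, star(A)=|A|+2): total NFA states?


Syntax tree has 3 char leaf(s), 0 union(s), 0 star(s)
chars contribute 3×2 = 6; each union adds +2; each star adds +2
Total: 6 + 0 + 0 = 6 states


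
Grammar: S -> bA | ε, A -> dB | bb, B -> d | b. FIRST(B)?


Per alternative of B: FIRST(d) = {d}; FIRST(b) = {b}
FIRST(B) = {b, d}


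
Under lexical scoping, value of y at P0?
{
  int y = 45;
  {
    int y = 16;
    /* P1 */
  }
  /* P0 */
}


y declared in the same block as P0
y = 45


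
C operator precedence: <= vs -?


'-' is additive (level 9); '<=' is relational (level 7)
Higher level binds tighter
'-' has higher precedence than '<='


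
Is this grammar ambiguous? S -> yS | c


right-linear, alternatives start with distinct terminals 'y' vs 'c': unique leftmost derivation
Unambiguous


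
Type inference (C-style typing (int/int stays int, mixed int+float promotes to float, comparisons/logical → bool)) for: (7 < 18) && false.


Operand types: bool && bool
Rule: logical operators take bool operands and yield bool
Result type: bool


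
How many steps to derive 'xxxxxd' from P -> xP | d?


Derivation: P => xP => xxP => xxxP => xxxxP => xxxxxP => xxxxxd
Steps: 6


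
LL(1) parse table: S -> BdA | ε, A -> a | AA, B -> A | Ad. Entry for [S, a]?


For [S, a]: 'a' ∈ FIRST(BdA)
Entry: S -> BdA


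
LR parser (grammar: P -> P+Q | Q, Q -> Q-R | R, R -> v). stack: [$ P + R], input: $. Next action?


'R' (not preceded by Q-) is the handle for Q -> R
Action: reduce (Q -> R)


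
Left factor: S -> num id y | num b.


Common prefix: 'num'
Factored: S -> num S', S' -> id y | b


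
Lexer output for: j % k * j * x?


Scan left to right, longest-match per lexeme
Tokens: ID(j), OP(%), ID(k), OP(*), ID(j), OP(*), ID(x)


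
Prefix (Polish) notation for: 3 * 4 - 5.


left-to-right (same/higher precedence on left): tree is (- (* 3 4) 5)
Prefix: - * 3 4 5


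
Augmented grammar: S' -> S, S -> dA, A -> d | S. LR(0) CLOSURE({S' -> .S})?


Start: S' -> .S
For each item with dot before a nonterminal B, add B -> .γ for every B-production
Closure: [S' -> .S, S -> .dA]


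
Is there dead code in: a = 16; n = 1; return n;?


a is assigned but never read
Dead: 'a = 16'


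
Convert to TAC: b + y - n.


Break into single-operator statements:
t1 = b + y
t2 = t1 - n


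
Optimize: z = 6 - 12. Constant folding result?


6 - 12 = -6 at compile time
Optimized: z = -6


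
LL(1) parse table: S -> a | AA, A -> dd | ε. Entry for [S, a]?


For [S, a]: 'a' ∈ FIRST(a)
Entry: S -> a


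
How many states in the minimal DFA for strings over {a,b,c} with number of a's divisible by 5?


Track (count of a) mod 5: states 0..4, accept at 0
Minimal DFA: 5 states


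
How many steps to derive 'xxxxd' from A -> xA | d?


Derivation: A => xA => xxA => xxxA => xxxxA => xxxxd
Steps: 5


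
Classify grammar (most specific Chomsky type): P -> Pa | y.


Left-linear: every RHS is a terminal or one nonterminal followed by a terminal
Classification: Type 3 (Regular)


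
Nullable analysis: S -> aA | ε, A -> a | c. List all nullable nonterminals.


A nonterminal is nullable iff some alternative derives ε (directly, or every symbol in it is nullable)
Nullable: {S}


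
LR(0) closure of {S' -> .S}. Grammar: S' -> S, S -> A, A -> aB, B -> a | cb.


Start: S' -> .S
For each item with dot before a nonterminal B, add B -> .γ for every B-production
Closure: [S' -> .S, S -> .A, A -> .aB]


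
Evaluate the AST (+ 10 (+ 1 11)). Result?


Evaluate inner: (+ 1 11) = 12
Evaluate root: (+ 10 12) = 22
Result: 22


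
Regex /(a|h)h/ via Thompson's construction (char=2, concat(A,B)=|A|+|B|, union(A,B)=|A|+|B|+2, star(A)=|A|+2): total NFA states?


Syntax tree has 3 char leaf(s), 1 union(s), 0 star(s)
chars contribute 3×2 = 6; each union adds +2; each star adds +2
Total: 6 + 2 + 0 = 8 states


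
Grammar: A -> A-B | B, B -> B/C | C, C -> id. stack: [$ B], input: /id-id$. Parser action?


shift '/' to continue B -> B/C
Action: shift


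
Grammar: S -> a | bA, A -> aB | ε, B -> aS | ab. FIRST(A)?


Per alternative of A: FIRST(aB) = {a}; FIRST(ε) = {ε}
FIRST(A) = {a, ε}


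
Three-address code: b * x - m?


Break into single-operator statements:
t1 = b * x
t2 = t1 - m


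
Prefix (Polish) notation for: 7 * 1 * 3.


left-to-right (same/higher precedence on left): tree is (* (* 7 1) 3)
Prefix: * * 7 1 3


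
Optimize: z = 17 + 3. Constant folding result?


17 + 3 = 20 at compile time
Optimized: z = 20


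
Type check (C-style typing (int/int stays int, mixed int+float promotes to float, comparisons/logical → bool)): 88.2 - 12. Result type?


Operand types: float - int
Rule: mixed int/float promotes to float; int/int stays int
Result type: float


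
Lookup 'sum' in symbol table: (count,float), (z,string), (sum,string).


Lookup 'sum' → type string


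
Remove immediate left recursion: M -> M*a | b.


Left-recursive alternatives: M*a; non-recursive: b
Introduce M': M -> bM', M' -> *aM' | ε


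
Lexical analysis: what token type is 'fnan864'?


Pattern: letter/underscore followed by alphanumerics, not a keyword
Type: IDENTIFIER


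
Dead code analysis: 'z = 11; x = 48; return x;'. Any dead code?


z is assigned but never read
Dead: 'z = 11'


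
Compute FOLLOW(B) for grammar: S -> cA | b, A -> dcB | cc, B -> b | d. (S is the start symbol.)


$ ∈ FOLLOW(S). For each A -> αBβ: add FIRST(β)\{ε} to FOLLOW(B); if β nullable, add FOLLOW(A).
FOLLOW(B) = {$}


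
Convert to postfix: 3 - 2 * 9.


* has higher precedence, evaluate 2*9 first
Postfix: 3 2 9 * -


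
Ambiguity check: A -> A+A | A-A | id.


'id+id-id' has two parse trees (no precedence encoded between + and -)
Ambiguous


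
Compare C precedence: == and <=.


'<=' is relational (level 7); '==' is equality (level 6)
Higher level binds tighter
'<=' has higher precedence than '=='


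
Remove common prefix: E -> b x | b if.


Common prefix: 'b'
Factored: E -> b E', E' -> x | if


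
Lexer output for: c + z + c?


Scan left to right, longest-match per lexeme
Tokens: ID(c), OP(+), ID(z), OP(+), ID(c)


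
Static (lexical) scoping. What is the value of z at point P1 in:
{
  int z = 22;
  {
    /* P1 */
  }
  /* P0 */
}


P1's block does not declare z; resolves to the enclosing declaration at depth 0
z = 22


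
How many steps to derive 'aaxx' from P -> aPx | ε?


Derivation: P => aPx => aaPxx => aaxx
Steps: 3


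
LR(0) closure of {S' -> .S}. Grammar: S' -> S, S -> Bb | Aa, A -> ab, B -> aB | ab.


Start: S' -> .S
For each item with dot before a nonterminal B, add B -> .γ for every B-production
Closure: [S' -> .S, S -> .Bb, S -> .Aa, B -> .aB, B -> .ab, A -> .ab]


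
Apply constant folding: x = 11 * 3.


11 * 3 = 33 at compile time
Optimized: x = 33


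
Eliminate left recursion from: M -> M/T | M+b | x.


Left-recursive alternatives: M/T, M+b; non-recursive: x
Introduce M': M -> xM', M' -> /TM' | +bM' | ε


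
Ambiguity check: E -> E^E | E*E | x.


'x^x*x' has two parse trees (no precedence encoded between ^ and *)
Ambiguous


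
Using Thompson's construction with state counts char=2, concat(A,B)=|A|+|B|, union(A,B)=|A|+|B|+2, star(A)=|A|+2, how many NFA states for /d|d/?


Syntax tree has 2 char leaf(s), 1 union(s), 0 star(s)
chars contribute 2×2 = 4; each union adds +2; each star adds +2
Total: 4 + 2 + 0 = 6 states


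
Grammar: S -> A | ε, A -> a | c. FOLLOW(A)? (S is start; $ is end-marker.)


$ ∈ FOLLOW(S). For each A -> αBβ: add FIRST(β)\{ε} to FOLLOW(B); if β nullable, add FOLLOW(A).
FOLLOW(A) = {$}


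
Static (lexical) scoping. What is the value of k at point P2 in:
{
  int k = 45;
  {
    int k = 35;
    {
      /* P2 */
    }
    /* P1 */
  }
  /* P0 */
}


P2's block does not declare k; resolves to the enclosing declaration at depth 1
k = 35
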